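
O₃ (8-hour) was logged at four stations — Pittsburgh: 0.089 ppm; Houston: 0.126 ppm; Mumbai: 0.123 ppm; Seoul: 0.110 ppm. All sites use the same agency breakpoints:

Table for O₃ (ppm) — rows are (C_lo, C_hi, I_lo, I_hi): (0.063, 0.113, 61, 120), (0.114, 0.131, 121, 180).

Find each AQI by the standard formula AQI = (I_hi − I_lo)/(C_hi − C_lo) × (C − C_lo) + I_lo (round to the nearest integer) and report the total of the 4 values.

523

Pittsburgh: 0.089 ∈ [0.063, 0.113] ↔ index [61, 120].
61 + (0.089−0.063)·(120−61)/(0.113−0.063) = 61 + 0.026·59/0.050 ≈ 91.68, so AQI = 92.
Houston: 0.126 ∈ [0.114, 0.131] ↔ index [121, 180].
121 + (0.126−0.114)·(180−121)/(0.131−0.114) = 121 + 0.012·59/0.017 ≈ 162.65, so AQI = 163.
Mumbai: 0.123 lies in 0.114–0.131, so I_lo=121, I_hi=180, C_lo=0.114, C_hi=0.131.
(180−121)/(0.131−0.114) × (0.123−0.114) + 121 = 59/0.017 × 0.009 + 121 ≈ 152.24 → 152.
Seoul 0.110: bracket 0.063–0.113 → index 61–120; slope 59/0.050, offset 0.047.
AQI = 61 + 59/0.050·0.047 ≈ 116.46 ⇒ 116.
AQIs: Pittsburgh=92, Houston=163, Mumbai=152, Seoul=116. Sum = 92 + 163 + 152 + 116 = 523.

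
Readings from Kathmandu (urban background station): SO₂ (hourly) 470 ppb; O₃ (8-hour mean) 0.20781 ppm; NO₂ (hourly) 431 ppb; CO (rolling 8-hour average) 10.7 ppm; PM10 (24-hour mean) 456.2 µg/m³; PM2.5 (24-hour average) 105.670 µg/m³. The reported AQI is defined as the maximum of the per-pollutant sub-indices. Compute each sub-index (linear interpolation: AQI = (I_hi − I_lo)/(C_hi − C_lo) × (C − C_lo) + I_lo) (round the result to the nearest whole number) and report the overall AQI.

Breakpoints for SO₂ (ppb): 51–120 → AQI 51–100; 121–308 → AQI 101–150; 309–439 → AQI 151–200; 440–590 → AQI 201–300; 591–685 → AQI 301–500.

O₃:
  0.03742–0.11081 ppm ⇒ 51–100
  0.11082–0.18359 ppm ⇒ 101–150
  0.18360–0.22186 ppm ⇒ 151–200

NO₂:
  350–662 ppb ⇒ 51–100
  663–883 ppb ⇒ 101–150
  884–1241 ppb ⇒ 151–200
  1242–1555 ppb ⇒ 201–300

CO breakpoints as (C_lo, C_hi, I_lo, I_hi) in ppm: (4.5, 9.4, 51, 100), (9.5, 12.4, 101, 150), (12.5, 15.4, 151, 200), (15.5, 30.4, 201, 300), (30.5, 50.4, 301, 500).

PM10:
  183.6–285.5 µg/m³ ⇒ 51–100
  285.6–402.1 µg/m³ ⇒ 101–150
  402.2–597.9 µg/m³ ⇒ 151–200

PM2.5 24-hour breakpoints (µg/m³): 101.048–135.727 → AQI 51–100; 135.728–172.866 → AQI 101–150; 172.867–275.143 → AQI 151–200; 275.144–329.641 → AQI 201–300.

SO₂ 470: bracket 440–590 → index 201–300; slope 99/150, offset 30.
AQI = 201 + 99/150·30 ≈ 220.80 ⇒ 221.
O₃: 0.20781 lies in 0.18360–0.22186, so I_lo=151, I_hi=200, C_lo=0.18360, C_hi=0.22186.
(200−151)/(0.22186−0.18360) × (0.20781−0.18360) + 151 = 49/0.03826 × 0.02421 + 151 ≈ 182.01 → 182.
NO₂: 431 lies in 350–662, so I_lo=51, I_hi=100, C_lo=350, C_hi=662.
(100−51)/(662−350) × (431−350) + 51 = 49/312 × 81 + 51 ≈ 63.72 → 64.
CO 10.7: bracket 9.5–12.4 → index 101–150; slope 49/2.9, offset 1.2.
AQI = 101 + 49/2.9·1.2 ≈ 121.28 ⇒ 121.
PM10: 456.2 ∈ [402.2, 597.9] ↔ index [151, 200].
151 + (456.2−402.2)·(200−151)/(597.9−402.2) = 151 + 54.0·49/195.7 ≈ 164.52, so AQI = 165.
PM2.5 105.670: bracket 101.048–135.727 → index 51–100; slope 49/34.679, offset 4.622.
AQI = 51 + 49/34.679·4.622 ≈ 57.53 ⇒ 58.
Sub-indices: SO₂→221, O₃→182, NO₂→64, CO→121, PM10→165, PM2.5→58. Overall AQI = max = 221; dominant pollutant is SO₂.
AQI 221: Very Unhealthy.

221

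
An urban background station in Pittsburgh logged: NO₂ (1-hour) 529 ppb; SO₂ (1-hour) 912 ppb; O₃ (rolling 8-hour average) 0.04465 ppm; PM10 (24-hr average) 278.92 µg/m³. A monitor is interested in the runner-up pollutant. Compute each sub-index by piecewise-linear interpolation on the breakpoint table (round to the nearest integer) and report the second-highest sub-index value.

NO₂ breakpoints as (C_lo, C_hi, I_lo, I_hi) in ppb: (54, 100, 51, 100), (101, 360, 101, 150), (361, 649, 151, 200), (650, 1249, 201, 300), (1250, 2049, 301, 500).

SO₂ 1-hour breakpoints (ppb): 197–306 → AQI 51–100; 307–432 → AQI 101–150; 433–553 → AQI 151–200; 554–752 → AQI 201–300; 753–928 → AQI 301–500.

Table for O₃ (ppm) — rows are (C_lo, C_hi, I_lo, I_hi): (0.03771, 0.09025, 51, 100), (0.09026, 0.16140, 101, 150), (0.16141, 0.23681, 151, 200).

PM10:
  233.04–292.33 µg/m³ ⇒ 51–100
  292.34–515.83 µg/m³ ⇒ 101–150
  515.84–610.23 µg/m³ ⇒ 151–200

180

NO₂: 529 ∈ [361, 649] ↔ index [151, 200].
151 + (529−361)·(200−151)/(649−361) = 151 + 168·49/288 ≈ 179.58, so AQI = 180.
SO₂: 912 lies in 753–928, so I_lo=301, I_hi=500, C_lo=753, C_hi=928.
(500−301)/(928−753) × (912−753) + 301 = 199/175 × 159 + 301 ≈ 481.81 → 482.
O₃: row 0.03771–0.09025 (AQI 51–100). (100−51)·(0.04465−0.03771)/(0.09025−0.03771) + 51 = 49·0.00694/0.05254 + 51 ≈ 57.47 → 57.
PM10: 278.92 lies in 233.04–292.33, so I_lo=51, I_hi=100, C_lo=233.04, C_hi=292.33.
(100−51)/(292.33−233.04) × (278.92−233.04) + 51 = 49/59.29 × 45.88 + 51 ≈ 88.92 → 89.
Sub-indices: NO₂→180, SO₂→482, O₃→57, PM10→89. Ranked high→low: 482, 180, 89, 57. Second-highest sub-index = 180.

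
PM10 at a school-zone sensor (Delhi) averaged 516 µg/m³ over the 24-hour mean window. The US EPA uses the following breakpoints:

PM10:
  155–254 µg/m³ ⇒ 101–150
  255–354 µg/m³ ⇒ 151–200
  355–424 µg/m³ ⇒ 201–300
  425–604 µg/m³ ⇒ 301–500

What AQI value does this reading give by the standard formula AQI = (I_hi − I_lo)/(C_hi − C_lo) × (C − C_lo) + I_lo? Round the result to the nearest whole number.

PM10: row 425–604 (AQI 301–500). (500−301)·(516−425)/(604−425) + 301 = 199·91/179 + 301 ≈ 402.17 → 402.
AQI 402 falls in the Hazardous category.

402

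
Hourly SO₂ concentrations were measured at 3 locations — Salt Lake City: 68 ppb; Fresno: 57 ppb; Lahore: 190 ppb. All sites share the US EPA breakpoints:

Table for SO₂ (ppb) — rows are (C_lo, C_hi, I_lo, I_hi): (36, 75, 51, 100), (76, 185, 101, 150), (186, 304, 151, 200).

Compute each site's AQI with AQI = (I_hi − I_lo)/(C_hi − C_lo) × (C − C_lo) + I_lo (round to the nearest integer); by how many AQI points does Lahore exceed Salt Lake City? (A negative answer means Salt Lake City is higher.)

Salt Lake City: 68 ∈ [36, 75] ↔ index [51, 100].
51 + (68−36)·(100−51)/(75−36) = 51 + 32·49/39 ≈ 91.21, so AQI = 91.
Fresno: 57 ∈ [36, 75] ↔ index [51, 100].
51 + (57−36)·(100−51)/(75−36) = 51 + 21·49/39 ≈ 77.38, so AQI = 77.
Lahore: 190 ∈ [186, 304] ↔ index [151, 200].
151 + (190−186)·(200−151)/(304−186) = 151 + 4·49/118 ≈ 152.66, so AQI = 153.
AQIs: Salt Lake City=91, Fresno=77, Lahore=153. Lahore (153) − Salt Lake City (91) = 62.

62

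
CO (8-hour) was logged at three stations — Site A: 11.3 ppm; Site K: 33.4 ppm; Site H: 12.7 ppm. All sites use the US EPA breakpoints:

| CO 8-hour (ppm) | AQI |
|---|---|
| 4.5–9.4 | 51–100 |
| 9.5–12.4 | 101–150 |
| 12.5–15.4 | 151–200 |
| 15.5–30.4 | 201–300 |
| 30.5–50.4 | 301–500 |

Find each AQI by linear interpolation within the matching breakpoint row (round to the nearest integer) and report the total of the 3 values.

Site A 11.3: bracket 9.5–12.4 → index 101–150; slope 49/2.9, offset 1.8.
AQI = 101 + 49/2.9·1.8 ≈ 131.41 ⇒ 131.
Site K: 33.4 lies in 30.5–50.4, so I_lo=301, I_hi=500, C_lo=30.5, C_hi=50.4.
(500−301)/(50.4−30.5) × (33.4−30.5) + 301 = 199/19.9 × 2.9 + 301 ≈ 330.00 → 330.
Site H: row 12.5–15.4 (AQI 151–200). (200−151)·(12.7−12.5)/(15.4−12.5) + 151 = 49·0.2/2.9 + 151 ≈ 154.38 → 154.
AQIs: Site A=131, Site K=330, Site H=154. Sum = 131 + 330 + 154 = 615.

615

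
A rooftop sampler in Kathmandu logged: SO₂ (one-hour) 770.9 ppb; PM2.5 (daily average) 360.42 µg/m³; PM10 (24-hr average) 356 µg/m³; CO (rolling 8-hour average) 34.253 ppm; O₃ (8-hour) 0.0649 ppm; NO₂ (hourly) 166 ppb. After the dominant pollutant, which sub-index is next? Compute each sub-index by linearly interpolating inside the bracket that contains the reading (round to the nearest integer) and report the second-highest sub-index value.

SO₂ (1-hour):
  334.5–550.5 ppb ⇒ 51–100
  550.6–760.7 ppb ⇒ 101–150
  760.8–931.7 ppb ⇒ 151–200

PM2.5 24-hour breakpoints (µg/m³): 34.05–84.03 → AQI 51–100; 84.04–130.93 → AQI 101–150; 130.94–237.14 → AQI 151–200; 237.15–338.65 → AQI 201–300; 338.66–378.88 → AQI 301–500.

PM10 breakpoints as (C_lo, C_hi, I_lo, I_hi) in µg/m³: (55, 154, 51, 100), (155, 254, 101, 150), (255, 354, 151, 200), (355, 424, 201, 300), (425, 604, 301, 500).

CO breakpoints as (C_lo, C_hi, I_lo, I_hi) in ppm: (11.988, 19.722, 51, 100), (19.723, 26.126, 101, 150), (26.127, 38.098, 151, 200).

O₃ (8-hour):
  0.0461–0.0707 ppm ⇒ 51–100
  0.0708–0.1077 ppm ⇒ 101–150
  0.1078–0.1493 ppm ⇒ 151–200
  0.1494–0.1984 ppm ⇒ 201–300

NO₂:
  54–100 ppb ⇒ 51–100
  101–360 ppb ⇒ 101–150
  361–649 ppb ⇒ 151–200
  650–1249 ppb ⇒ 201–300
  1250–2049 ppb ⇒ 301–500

202

SO₂: row 760.8–931.7 (AQI 151–200). (200−151)·(770.9−760.8)/(931.7−760.8) + 151 = 49·10.1/170.9 + 151 ≈ 153.90 → 154.
PM2.5 360.42: bracket 338.66–378.88 → index 301–500; slope 199/40.22, offset 21.76.
AQI = 301 + 199/40.22·21.76 ≈ 408.66 ⇒ 409.
PM10: 356 lies in 355–424, so I_lo=201, I_hi=300, C_lo=355, C_hi=424.
(300−201)/(424−355) × (356−355) + 201 = 99/69 × 1 + 201 ≈ 202.43 → 202.
CO: row 26.127–38.098 (AQI 151–200). (200−151)·(34.253−26.127)/(38.098−26.127) + 151 = 49·8.126/11.971 + 151 ≈ 184.26 → 184.
O₃: row 0.0461–0.0707 (AQI 51–100). (100−51)·(0.0649−0.0461)/(0.0707−0.0461) + 51 = 49·0.0188/0.0246 + 51 ≈ 88.45 → 88.
NO₂: 166 ∈ [101, 360] ↔ index [101, 150].
101 + (166−101)·(150−101)/(360−101) = 101 + 65·49/259 ≈ 113.30, so AQI = 113.
Sub-indices: SO₂→154, PM2.5→409, PM10→202, CO→184, O₃→88, NO₂→113. Ranked high→low: 409, 202, 184, 154, 113, 88. Second-highest sub-index = 202.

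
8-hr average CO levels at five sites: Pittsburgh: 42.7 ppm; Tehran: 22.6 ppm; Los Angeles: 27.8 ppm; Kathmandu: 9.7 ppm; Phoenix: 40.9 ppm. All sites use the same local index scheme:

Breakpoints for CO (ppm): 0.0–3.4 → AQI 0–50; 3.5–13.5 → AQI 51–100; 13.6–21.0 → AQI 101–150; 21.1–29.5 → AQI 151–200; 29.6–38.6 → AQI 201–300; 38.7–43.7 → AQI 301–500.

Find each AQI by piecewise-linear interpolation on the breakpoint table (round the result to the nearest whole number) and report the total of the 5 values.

1280

Pittsburgh 42.7: bracket 38.7–43.7 → index 301–500; slope 199/5.0, offset 4.0.
AQI = 301 + 199/5.0·4.0 ≈ 460.20 ⇒ 460.
Tehran 22.6: bracket 21.1–29.5 → index 151–200; slope 49/8.4, offset 1.5.
AQI = 151 + 49/8.4·1.5 ≈ 159.75 ⇒ 160.
Los Angeles: 27.8 ∈ [21.1, 29.5] ↔ index [151, 200].
151 + (27.8−21.1)·(200−151)/(29.5−21.1) = 151 + 6.7·49/8.4 ≈ 190.08, so AQI = 190.
Kathmandu: row 3.5–13.5 (AQI 51–100). (100−51)·(9.7−3.5)/(13.5−3.5) + 51 = 49·6.2/10.0 + 51 ≈ 81.38 → 81.
Phoenix 40.9: bracket 38.7–43.7 → index 301–500; slope 199/5.0, offset 2.2.
AQI = 301 + 199/5.0·2.2 ≈ 388.56 ⇒ 389.
AQIs: Pittsburgh=460, Tehran=160, Los Angeles=190, Kathmandu=81, Phoenix=389. Sum = 460 + 160 + 190 + 81 + 389 = 1280.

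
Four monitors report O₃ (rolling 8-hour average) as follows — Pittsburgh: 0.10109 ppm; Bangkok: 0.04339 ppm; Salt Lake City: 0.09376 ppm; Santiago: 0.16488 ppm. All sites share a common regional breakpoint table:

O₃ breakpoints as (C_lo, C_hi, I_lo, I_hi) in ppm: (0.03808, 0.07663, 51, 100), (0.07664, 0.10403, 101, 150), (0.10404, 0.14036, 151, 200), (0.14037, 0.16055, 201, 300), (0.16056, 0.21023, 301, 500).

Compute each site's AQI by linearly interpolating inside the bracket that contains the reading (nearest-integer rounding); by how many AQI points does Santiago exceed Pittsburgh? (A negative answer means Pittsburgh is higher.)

Pittsburgh: 0.10109 ∈ [0.07664, 0.10403] ↔ index [101, 150].
101 + (0.10109−0.07664)·(150−101)/(0.10403−0.07664) = 101 + 0.02445·49/0.02739 ≈ 144.74, so AQI = 145.
Bangkok: 0.04339 ∈ [0.03808, 0.07663] ↔ index [51, 100].
51 + (0.04339−0.03808)·(100−51)/(0.07663−0.03808) = 51 + 0.00531·49/0.03855 ≈ 57.75, so AQI = 58.
Salt Lake City: 0.09376 ∈ [0.07664, 0.10403] ↔ index [101, 150].
101 + (0.09376−0.07664)·(150−101)/(0.10403−0.07664) = 101 + 0.01712·49/0.02739 ≈ 131.63, so AQI = 132.
Santiago: 0.16488 lies in 0.16056–0.21023, so I_lo=301, I_hi=500, C_lo=0.16056, C_hi=0.21023.
(500−301)/(0.21023−0.16056) × (0.16488−0.16056) + 301 = 199/0.04967 × 0.00432 + 301 ≈ 318.31 → 318.
AQIs: Pittsburgh=145, Bangkok=58, Salt Lake City=132, Santiago=318. Santiago (318) − Pittsburgh (145) = 173.

173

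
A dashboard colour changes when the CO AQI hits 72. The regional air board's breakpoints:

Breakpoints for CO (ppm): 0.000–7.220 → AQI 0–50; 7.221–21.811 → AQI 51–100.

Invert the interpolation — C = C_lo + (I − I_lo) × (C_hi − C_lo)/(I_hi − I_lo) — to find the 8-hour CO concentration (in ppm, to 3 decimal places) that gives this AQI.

13.474

AQI 72 lies in the 51–100 band, which corresponds to 7.221–21.811 ppm.
C = 7.221 + (72−51)×(21.811−7.221)/(100−51) = 7.221 + 21×14.590/49 ≈ 13.47386 ppm → 13.474 ppm to 3 dp.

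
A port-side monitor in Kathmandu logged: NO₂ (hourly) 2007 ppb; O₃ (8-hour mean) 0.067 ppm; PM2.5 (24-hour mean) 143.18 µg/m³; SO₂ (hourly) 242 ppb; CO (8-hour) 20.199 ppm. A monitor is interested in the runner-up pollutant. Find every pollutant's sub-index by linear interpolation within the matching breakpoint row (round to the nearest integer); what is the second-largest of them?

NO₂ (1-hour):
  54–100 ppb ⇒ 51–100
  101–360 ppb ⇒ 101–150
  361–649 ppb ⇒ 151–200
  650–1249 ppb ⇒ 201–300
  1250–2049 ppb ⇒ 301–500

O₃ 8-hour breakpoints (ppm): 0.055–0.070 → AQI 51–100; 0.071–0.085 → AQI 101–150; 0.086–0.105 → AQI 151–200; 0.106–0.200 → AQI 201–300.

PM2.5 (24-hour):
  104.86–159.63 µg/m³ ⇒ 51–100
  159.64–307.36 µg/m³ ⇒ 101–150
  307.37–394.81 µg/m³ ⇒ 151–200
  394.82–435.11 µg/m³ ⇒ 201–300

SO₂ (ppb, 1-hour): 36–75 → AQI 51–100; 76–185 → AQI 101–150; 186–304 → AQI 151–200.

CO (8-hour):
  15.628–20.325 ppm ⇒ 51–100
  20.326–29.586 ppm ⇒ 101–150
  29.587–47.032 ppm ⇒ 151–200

NO₂ 2007: bracket 1250–2049 → index 301–500; slope 199/799, offset 757.
AQI = 301 + 199/799·757 ≈ 489.54 ⇒ 490.
O₃: row 0.055–0.070 (AQI 51–100). (100−51)·(0.067−0.055)/(0.070−0.055) + 51 = 49·0.012/0.015 + 51 ≈ 90.20 → 90.
PM2.5: 143.18 lies in 104.86–159.63, so I_lo=51, I_hi=100, C_lo=104.86, C_hi=159.63.
(100−51)/(159.63−104.86) × (143.18−104.86) + 51 = 49/54.77 × 38.32 + 51 ≈ 85.28 → 85.
SO₂: row 186–304 (AQI 151–200). (200−151)·(242−186)/(304−186) + 151 = 49·56/118 + 151 ≈ 174.25 → 174.
CO 20.199: bracket 15.628–20.325 → index 51–100; slope 49/4.697, offset 4.571.
AQI = 51 + 49/4.697·4.571 ≈ 98.69 ⇒ 99.
Sub-indices: NO₂→490, O₃→90, PM2.5→85, SO₂→174, CO→99. Ranked high→low: 490, 174, 99, 90, 85. Second-highest sub-index = 174.

174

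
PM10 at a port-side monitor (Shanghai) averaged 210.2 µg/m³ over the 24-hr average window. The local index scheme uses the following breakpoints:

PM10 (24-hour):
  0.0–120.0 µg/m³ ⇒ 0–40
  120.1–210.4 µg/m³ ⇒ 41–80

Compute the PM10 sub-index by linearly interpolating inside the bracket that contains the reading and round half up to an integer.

PM10 210.2: bracket 120.1–210.4 → index 41–80; slope 39/90.3, offset 90.1.
AQI = 41 + 39/90.3·90.1 ≈ 79.91 ⇒ 80.

80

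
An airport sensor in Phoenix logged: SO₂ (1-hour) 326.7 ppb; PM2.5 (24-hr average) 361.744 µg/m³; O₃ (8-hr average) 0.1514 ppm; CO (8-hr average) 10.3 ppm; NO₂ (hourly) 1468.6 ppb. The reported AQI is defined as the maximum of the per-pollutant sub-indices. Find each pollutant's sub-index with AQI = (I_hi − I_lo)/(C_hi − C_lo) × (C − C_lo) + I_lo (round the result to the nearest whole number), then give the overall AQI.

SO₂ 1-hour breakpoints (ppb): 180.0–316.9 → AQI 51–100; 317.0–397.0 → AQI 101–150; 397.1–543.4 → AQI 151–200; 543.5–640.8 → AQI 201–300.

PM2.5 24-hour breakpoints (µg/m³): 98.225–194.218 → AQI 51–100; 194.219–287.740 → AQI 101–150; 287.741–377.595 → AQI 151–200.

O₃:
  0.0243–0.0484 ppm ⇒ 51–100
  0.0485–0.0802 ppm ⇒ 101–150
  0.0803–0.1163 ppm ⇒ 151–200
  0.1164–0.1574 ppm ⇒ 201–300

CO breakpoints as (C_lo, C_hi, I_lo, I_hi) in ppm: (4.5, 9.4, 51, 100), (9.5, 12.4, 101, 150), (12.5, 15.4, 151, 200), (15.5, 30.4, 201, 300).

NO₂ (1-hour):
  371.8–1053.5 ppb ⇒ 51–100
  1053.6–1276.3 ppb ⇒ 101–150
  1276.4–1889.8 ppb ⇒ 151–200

SO₂: 326.7 ∈ [317.0, 397.0] ↔ index [101, 150].
101 + (326.7−317.0)·(150−101)/(397.0−317.0) = 101 + 9.7·49/80.0 ≈ 106.94, so AQI = 107.
PM2.5: 361.744 ∈ [287.741, 377.595] ↔ index [151, 200].
151 + (361.744−287.741)·(200−151)/(377.595−287.741) = 151 + 74.003·49/89.854 ≈ 191.36, so AQI = 191.
O₃: row 0.1164–0.1574 (AQI 201–300). (300−201)·(0.1514−0.1164)/(0.1574−0.1164) + 201 = 99·0.0350/0.0410 + 201 ≈ 285.51 → 286.
CO: 10.3 ∈ [9.5, 12.4] ↔ index [101, 150].
101 + (10.3−9.5)·(150−101)/(12.4−9.5) = 101 + 0.8·49/2.9 ≈ 114.52, so AQI = 115.
NO₂: 1468.6 ∈ [1276.4, 1889.8] ↔ index [151, 200].
151 + (1468.6−1276.4)·(200−151)/(1889.8−1276.4) = 151 + 192.2·49/613.4 ≈ 166.35, so AQI = 166.
Sub-indices: SO₂→107, PM2.5→191, O₃→286, CO→115, NO₂→166. Overall AQI = max = 286; dominant pollutant is O₃.
AQI 286: Very Unhealthy.

286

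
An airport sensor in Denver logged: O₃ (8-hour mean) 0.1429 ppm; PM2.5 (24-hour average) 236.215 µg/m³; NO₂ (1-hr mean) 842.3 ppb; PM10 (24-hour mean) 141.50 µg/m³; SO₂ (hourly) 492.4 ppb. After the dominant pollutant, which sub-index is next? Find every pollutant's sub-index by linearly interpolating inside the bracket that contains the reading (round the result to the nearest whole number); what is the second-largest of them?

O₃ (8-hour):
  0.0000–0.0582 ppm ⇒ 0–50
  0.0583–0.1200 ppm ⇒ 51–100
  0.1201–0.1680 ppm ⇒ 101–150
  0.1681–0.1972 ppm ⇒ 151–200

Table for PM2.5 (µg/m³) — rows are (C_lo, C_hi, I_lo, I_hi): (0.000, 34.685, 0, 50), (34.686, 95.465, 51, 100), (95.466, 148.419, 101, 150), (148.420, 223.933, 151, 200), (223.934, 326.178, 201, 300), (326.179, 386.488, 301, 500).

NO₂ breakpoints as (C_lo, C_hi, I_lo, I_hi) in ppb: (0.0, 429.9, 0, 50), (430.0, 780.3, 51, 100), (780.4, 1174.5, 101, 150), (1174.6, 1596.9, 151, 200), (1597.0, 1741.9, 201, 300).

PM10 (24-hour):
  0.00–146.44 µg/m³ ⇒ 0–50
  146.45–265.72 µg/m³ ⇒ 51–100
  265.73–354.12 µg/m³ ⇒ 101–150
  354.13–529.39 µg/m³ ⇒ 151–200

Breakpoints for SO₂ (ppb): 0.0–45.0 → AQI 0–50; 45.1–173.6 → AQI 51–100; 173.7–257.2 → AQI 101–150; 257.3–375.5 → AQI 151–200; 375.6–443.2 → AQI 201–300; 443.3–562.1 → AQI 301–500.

O₃: 0.1429 ∈ [0.1201, 0.1680] ↔ index [101, 150].
101 + (0.1429−0.1201)·(150−101)/(0.1680−0.1201) = 101 + 0.0228·49/0.0479 ≈ 124.32, so AQI = 124.
PM2.5: row 223.934–326.178 (AQI 201–300). (300−201)·(236.215−223.934)/(326.178−223.934) + 201 = 99·12.281/102.244 + 201 ≈ 212.89 → 213.
NO₂: row 780.4–1174.5 (AQI 101–150). (150−101)·(842.3−780.4)/(1174.5−780.4) + 101 = 49·61.9/394.1 + 101 ≈ 108.70 → 109.
PM10 141.50: bracket 0.00–146.44 → index 0–50; slope 50/146.44, offset 141.50.
AQI = 0 + 50/146.44·141.50 ≈ 48.31 ⇒ 48.
SO₂: 492.4 ∈ [443.3, 562.1] ↔ index [301, 500].
301 + (492.4−443.3)·(500−301)/(562.1−443.3) = 301 + 49.1·199/118.8 ≈ 383.25, so AQI = 383.
Sub-indices: O₃→124, PM2.5→213, NO₂→109, PM10→48, SO₂→383. Ranked high→low: 383, 213, 124, 109, 48. Second-highest sub-index = 213.

213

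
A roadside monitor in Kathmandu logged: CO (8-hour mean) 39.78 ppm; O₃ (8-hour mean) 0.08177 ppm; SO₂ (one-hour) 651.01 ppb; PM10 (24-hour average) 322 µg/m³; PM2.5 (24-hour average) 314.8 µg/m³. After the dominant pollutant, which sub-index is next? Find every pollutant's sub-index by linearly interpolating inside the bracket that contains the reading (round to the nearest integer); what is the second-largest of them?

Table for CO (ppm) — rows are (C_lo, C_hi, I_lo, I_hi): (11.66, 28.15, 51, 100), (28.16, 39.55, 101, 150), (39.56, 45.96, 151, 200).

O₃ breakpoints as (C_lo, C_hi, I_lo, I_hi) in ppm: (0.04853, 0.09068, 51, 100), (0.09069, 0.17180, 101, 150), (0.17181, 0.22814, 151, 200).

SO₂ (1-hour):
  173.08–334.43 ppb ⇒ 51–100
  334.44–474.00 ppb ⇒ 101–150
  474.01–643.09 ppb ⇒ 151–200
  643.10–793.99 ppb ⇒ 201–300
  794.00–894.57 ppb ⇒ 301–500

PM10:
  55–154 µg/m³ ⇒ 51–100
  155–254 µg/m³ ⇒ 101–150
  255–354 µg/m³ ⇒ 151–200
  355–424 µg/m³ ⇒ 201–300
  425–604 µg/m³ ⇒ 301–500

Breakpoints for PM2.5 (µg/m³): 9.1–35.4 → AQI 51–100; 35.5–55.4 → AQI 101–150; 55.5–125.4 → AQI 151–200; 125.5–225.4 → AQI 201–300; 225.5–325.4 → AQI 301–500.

206

CO: 39.78 ∈ [39.56, 45.96] ↔ index [151, 200].
151 + (39.78−39.56)·(200−151)/(45.96−39.56) = 151 + 0.22·49/6.40 ≈ 152.68, so AQI = 153.
O₃: 0.08177 lies in 0.04853–0.09068, so I_lo=51, I_hi=100, C_lo=0.04853, C_hi=0.09068.
(100−51)/(0.09068−0.04853) × (0.08177−0.04853) + 51 = 49/0.04215 × 0.03324 + 51 ≈ 89.64 → 90.
SO₂: row 643.10–793.99 (AQI 201–300). (300−201)·(651.01−643.10)/(793.99−643.10) + 201 = 99·7.91/150.89 + 201 ≈ 206.19 → 206.
PM10: row 255–354 (AQI 151–200). (200−151)·(322−255)/(354−255) + 151 = 49·67/99 + 151 ≈ 184.16 → 184.
PM2.5: 314.8 lies in 225.5–325.4, so I_lo=301, I_hi=500, C_lo=225.5, C_hi=325.4.
(500−301)/(325.4−225.5) × (314.8−225.5) + 301 = 199/99.9 × 89.3 + 301 ≈ 478.88 → 479.
Sub-indices: CO→153, O₃→90, SO₂→206, PM10→184, PM2.5→479. Ranked high→low: 479, 206, 184, 153, 90. Second-highest sub-index = 206.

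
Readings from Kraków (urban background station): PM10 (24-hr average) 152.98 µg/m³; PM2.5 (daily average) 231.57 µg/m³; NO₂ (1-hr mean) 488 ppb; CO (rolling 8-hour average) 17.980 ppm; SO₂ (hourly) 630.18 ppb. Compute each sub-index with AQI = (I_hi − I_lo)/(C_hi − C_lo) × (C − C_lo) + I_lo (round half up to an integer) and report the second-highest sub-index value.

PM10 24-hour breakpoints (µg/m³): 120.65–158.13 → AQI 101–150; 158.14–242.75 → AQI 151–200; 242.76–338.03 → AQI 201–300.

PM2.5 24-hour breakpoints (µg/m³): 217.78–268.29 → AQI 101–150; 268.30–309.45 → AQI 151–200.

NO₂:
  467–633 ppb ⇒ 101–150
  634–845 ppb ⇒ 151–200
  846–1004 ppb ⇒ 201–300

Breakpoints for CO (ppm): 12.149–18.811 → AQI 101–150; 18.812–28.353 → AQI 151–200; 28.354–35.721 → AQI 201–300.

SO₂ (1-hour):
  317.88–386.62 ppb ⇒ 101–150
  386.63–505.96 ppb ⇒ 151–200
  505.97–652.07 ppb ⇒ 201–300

PM10: 152.98 lies in 120.65–158.13, so I_lo=101, I_hi=150, C_lo=120.65, C_hi=158.13.
(150−101)/(158.13−120.65) × (152.98−120.65) + 101 = 49/37.48 × 32.33 + 101 ≈ 143.27 → 143.
PM2.5: 231.57 ∈ [217.78, 268.29] ↔ index [101, 150].
101 + (231.57−217.78)·(150−101)/(268.29−217.78) = 101 + 13.79·49/50.51 ≈ 114.38, so AQI = 114.
NO₂: 488 ∈ [467, 633] ↔ index [101, 150].
101 + (488−467)·(150−101)/(633−467) = 101 + 21·49/166 ≈ 107.20, so AQI = 107.
CO: 17.980 ∈ [12.149, 18.811] ↔ index [101, 150].
101 + (17.980−12.149)·(150−101)/(18.811−12.149) = 101 + 5.831·49/6.662 ≈ 143.89, so AQI = 144.
SO₂ 630.18: bracket 505.97–652.07 → index 201–300; slope 99/146.10, offset 124.21.
AQI = 201 + 99/146.10·124.21 ≈ 285.17 ⇒ 285.
Sub-indices: PM10→143, PM2.5→114, NO₂→107, CO→144, SO₂→285. Ranked high→low: 285, 144, 143, 114, 107. Second-highest sub-index = 144.

144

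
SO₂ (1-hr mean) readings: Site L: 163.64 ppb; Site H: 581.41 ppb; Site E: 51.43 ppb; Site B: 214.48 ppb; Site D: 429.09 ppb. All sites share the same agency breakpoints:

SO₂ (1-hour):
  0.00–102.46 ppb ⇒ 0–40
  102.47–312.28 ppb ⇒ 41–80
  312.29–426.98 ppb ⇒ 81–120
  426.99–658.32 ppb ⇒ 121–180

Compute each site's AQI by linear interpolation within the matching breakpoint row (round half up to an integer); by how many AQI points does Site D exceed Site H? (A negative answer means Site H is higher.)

Site L 163.64: bracket 102.47–312.28 → index 41–80; slope 39/209.81, offset 61.17.
AQI = 41 + 39/209.81·61.17 ≈ 52.37 ⇒ 52.
Site H: 581.41 ∈ [426.99, 658.32] ↔ index [121, 180].
121 + (581.41−426.99)·(180−121)/(658.32−426.99) = 121 + 154.42·59/231.33 ≈ 160.38, so AQI = 160.
Site E 51.43: bracket 0.00–102.46 → index 0–40; slope 40/102.46, offset 51.43.
AQI = 0 + 40/102.46·51.43 ≈ 20.08 ⇒ 20.
Site B: row 102.47–312.28 (AQI 41–80). (80−41)·(214.48−102.47)/(312.28−102.47) + 41 = 39·112.01/209.81 + 41 ≈ 61.82 → 62.
Site D: 429.09 lies in 426.99–658.32, so I_lo=121, I_hi=180, C_lo=426.99, C_hi=658.32.
(180−121)/(658.32−426.99) × (429.09−426.99) + 121 = 59/231.33 × 2.10 + 121 ≈ 121.54 → 122.
AQIs: Site L=52, Site H=160, Site E=20, Site B=62, Site D=122. Site D (122) − Site H (160) = -38.

-38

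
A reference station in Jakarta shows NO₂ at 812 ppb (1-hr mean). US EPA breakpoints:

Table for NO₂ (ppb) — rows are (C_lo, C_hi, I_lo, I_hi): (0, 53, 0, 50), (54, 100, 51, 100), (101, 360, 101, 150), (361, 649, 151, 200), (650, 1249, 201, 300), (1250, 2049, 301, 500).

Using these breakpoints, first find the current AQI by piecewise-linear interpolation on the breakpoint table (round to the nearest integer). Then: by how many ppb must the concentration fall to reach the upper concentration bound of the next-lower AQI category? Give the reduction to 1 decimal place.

NO₂: row 650–1249 (AQI 201–300). (300−201)·(812−650)/(1249−650) + 201 = 99·162/599 + 201 ≈ 227.77 → 228.
Current AQI 228 is in the Very Unhealthy range (201–300). The next-lower category tops out at AQI 200, whose upper concentration bound is 649 ppb.
Reduction needed = 812 − 649 = 163.0 ppb.

163.0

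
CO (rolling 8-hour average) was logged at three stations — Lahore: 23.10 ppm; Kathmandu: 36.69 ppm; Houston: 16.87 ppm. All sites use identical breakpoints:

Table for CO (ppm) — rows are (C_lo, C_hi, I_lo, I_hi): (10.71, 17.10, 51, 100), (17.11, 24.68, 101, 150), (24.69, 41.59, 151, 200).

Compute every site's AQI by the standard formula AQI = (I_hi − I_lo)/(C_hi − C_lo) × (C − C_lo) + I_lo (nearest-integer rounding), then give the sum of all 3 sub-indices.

Lahore 23.10: bracket 17.11–24.68 → index 101–150; slope 49/7.57, offset 5.99.
AQI = 101 + 49/7.57·5.99 ≈ 139.77 ⇒ 140.
Kathmandu 36.69: bracket 24.69–41.59 → index 151–200; slope 49/16.90, offset 12.00.
AQI = 151 + 49/16.90·12.00 ≈ 185.79 ⇒ 186.
Houston 16.87: bracket 10.71–17.10 → index 51–100; slope 49/6.39, offset 6.16.
AQI = 51 + 49/6.39·6.16 ≈ 98.24 ⇒ 98.
AQIs: Lahore=140, Kathmandu=186, Houston=98. Sum = 140 + 186 + 98 = 424.

424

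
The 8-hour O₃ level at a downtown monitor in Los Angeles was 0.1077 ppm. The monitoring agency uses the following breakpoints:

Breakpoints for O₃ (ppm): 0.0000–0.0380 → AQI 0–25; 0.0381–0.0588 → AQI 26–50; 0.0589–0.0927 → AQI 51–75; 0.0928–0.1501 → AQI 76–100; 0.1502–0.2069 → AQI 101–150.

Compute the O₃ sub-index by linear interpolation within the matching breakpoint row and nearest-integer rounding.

82

O₃ 0.1077: bracket 0.0928–0.1501 → index 76–100; slope 24/0.0573, offset 0.0149.
AQI = 76 + 24/0.0573·0.0149 ≈ 82.24 ⇒ 82.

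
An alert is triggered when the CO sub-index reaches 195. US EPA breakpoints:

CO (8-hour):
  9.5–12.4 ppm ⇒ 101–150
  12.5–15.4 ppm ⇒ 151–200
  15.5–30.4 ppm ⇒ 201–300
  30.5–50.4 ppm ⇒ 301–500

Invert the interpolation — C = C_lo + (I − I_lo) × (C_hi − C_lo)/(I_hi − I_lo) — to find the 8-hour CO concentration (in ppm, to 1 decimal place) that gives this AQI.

AQI 195 lies in the 151–200 band, which corresponds to 12.5–15.4 ppm.
C = 12.5 + (195−151)×(15.4−12.5)/(200−151) = 12.5 + 44×2.9/49 ≈ 15.104 ppm → 15.1 ppm to 1 dp.

15.1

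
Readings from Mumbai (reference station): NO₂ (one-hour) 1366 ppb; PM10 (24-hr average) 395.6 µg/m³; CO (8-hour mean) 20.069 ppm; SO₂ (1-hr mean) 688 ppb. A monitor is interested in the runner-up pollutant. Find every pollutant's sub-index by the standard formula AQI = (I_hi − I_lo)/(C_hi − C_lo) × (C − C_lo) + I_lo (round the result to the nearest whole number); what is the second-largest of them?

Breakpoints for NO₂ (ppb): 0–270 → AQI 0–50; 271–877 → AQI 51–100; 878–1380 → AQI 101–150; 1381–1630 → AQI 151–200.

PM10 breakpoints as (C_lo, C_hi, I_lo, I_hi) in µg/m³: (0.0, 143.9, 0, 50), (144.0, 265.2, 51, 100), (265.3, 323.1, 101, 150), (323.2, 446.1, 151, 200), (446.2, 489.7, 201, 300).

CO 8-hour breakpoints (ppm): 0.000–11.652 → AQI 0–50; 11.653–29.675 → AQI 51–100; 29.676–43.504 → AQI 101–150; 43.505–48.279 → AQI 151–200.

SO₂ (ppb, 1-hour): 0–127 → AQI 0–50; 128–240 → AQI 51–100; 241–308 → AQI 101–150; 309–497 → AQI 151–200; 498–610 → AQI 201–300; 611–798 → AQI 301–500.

180

NO₂: row 878–1380 (AQI 101–150). (150−101)·(1366−878)/(1380−878) + 101 = 49·488/502 + 101 ≈ 148.63 → 149.
PM10 395.6: bracket 323.2–446.1 → index 151–200; slope 49/122.9, offset 72.4.
AQI = 151 + 49/122.9·72.4 ≈ 179.87 ⇒ 180.
CO: row 11.653–29.675 (AQI 51–100). (100−51)·(20.069−11.653)/(29.675−11.653) + 51 = 49·8.416/18.022 + 51 ≈ 73.88 → 74.
SO₂: 688 lies in 611–798, so I_lo=301, I_hi=500, C_lo=611, C_hi=798.
(500−301)/(798−611) × (688−611) + 301 = 199/187 × 77 + 301 ≈ 382.94 → 383.
Sub-indices: NO₂→149, PM10→180, CO→74, SO₂→383. Ranked high→low: 383, 180, 149, 74. Second-highest sub-index = 180.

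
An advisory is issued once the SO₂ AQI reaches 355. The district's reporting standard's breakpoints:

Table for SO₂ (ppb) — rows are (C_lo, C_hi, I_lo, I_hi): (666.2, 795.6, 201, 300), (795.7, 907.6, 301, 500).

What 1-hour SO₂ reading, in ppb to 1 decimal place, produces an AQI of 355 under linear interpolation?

826.1

AQI 355 lies in the 301–500 band, which corresponds to 795.7–907.6 ppb.
C = 795.7 + (355−301)×(907.6−795.7)/(500−301) = 795.7 + 54×111.9/199 ≈ 826.065 ppb → 826.1 ppb to 1 dp.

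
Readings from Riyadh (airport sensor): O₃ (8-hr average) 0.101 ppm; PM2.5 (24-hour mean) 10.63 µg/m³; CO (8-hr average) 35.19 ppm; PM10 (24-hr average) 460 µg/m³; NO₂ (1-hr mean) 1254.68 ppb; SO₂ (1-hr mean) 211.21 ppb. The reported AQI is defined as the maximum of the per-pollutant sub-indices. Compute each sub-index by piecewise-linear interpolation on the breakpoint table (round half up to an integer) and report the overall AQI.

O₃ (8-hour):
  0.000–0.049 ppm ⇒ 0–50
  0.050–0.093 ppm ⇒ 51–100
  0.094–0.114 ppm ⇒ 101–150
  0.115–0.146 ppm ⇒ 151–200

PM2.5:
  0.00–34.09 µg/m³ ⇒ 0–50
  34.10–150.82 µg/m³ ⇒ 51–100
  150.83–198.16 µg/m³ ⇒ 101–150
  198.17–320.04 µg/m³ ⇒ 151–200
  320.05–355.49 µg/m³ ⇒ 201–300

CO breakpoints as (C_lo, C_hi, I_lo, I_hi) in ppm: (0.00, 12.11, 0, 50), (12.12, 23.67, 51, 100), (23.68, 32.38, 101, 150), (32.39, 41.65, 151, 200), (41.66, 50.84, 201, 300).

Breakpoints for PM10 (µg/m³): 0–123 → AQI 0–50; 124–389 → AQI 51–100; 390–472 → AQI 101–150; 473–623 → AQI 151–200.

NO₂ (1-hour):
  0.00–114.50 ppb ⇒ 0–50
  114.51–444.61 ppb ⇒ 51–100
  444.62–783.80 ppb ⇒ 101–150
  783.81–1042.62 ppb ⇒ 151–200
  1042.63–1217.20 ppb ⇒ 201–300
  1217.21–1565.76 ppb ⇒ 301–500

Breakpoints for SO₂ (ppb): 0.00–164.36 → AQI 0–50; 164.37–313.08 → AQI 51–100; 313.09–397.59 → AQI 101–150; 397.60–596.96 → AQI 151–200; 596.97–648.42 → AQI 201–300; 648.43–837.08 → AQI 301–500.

O₃: 0.101 ∈ [0.094, 0.114] ↔ index [101, 150].
101 + (0.101−0.094)·(150−101)/(0.114−0.094) = 101 + 0.007·49/0.020 ≈ 118.15, so AQI = 118.
PM2.5: row 0.00–34.09 (AQI 0–50). (50−0)·(10.63−0.00)/(34.09−0.00) + 0 = 50·10.63/34.09 + 0 ≈ 15.59 → 16.
CO: 35.19 lies in 32.39–41.65, so I_lo=151, I_hi=200, C_lo=32.39, C_hi=41.65.
(200−151)/(41.65−32.39) × (35.19−32.39) + 151 = 49/9.26 × 2.80 + 151 ≈ 165.82 → 166.
PM10 460: bracket 390–472 → index 101–150; slope 49/82, offset 70.
AQI = 101 + 49/82·70 ≈ 142.83 ⇒ 143.
NO₂ 1254.68: bracket 1217.21–1565.76 → index 301–500; slope 199/348.55, offset 37.47.
AQI = 301 + 199/348.55·37.47 ≈ 322.39 ⇒ 322.
SO₂: 211.21 lies in 164.37–313.08, so I_lo=51, I_hi=100, C_lo=164.37, C_hi=313.08.
(100−51)/(313.08−164.37) × (211.21−164.37) + 51 = 49/148.71 × 46.84 + 51 ≈ 66.43 → 66.
Sub-indices: O₃→118, PM2.5→16, CO→166, PM10→143, NO₂→322, SO₂→66. Overall AQI = max = 322; dominant pollutant is NO₂.

322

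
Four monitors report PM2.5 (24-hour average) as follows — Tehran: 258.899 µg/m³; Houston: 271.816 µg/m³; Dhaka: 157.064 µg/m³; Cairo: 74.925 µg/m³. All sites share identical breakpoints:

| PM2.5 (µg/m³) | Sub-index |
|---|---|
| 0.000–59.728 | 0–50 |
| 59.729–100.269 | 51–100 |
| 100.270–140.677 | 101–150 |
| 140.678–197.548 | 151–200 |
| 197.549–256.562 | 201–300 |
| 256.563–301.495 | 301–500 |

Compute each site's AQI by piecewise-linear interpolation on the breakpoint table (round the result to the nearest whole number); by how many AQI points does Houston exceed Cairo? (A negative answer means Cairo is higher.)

300

Tehran: row 256.563–301.495 (AQI 301–500). (500−301)·(258.899−256.563)/(301.495−256.563) + 301 = 199·2.336/44.932 + 301 ≈ 311.35 → 311.
Houston 271.816: bracket 256.563–301.495 → index 301–500; slope 199/44.932, offset 15.253.
AQI = 301 + 199/44.932·15.253 ≈ 368.55 ⇒ 369.
Dhaka: 157.064 ∈ [140.678, 197.548] ↔ index [151, 200].
151 + (157.064−140.678)·(200−151)/(197.548−140.678) = 151 + 16.386·49/56.870 ≈ 165.12, so AQI = 165.
Cairo: row 59.729–100.269 (AQI 51–100). (100−51)·(74.925−59.729)/(100.269−59.729) + 51 = 49·15.196/40.540 + 51 ≈ 69.37 → 69.
AQIs: Tehran=311, Houston=369, Dhaka=165, Cairo=69. Houston (369) − Cairo (69) = 300.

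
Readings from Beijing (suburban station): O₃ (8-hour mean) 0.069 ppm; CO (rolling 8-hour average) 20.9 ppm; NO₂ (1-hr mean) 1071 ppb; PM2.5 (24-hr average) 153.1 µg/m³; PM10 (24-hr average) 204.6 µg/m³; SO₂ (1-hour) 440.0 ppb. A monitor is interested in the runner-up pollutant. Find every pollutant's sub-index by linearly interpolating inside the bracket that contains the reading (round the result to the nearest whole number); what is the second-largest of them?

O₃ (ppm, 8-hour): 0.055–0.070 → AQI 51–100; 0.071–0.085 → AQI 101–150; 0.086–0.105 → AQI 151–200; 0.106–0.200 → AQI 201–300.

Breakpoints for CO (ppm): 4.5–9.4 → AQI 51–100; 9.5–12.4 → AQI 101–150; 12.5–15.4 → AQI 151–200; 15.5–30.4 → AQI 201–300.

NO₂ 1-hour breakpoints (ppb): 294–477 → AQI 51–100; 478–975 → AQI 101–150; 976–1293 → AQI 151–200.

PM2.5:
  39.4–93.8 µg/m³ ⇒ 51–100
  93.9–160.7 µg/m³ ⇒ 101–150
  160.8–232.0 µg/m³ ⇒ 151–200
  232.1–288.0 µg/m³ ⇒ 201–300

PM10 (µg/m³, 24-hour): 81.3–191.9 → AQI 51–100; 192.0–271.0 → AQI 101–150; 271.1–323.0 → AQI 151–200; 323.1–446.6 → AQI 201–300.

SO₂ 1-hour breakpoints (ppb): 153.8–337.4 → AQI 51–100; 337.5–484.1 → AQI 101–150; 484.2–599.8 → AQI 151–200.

166

O₃: 0.069 ∈ [0.055, 0.070] ↔ index [51, 100].
51 + (0.069−0.055)·(100−51)/(0.070−0.055) = 51 + 0.014·49/0.015 ≈ 96.73, so AQI = 97.
CO 20.9: bracket 15.5–30.4 → index 201–300; slope 99/14.9, offset 5.4.
AQI = 201 + 99/14.9·5.4 ≈ 236.88 ⇒ 237.
NO₂: 1071 ∈ [976, 1293] ↔ index [151, 200].
151 + (1071−976)·(200−151)/(1293−976) = 151 + 95·49/317 ≈ 165.68, so AQI = 166.
PM2.5 153.1: bracket 93.9–160.7 → index 101–150; slope 49/66.8, offset 59.2.
AQI = 101 + 49/66.8·59.2 ≈ 144.43 ⇒ 144.
PM10: 204.6 lies in 192.0–271.0, so I_lo=101, I_hi=150, C_lo=192.0, C_hi=271.0.
(150−101)/(271.0−192.0) × (204.6−192.0) + 101 = 49/79.0 × 12.6 + 101 ≈ 108.82 → 109.
SO₂: 440.0 ∈ [337.5, 484.1] ↔ index [101, 150].
101 + (440.0−337.5)·(150−101)/(484.1−337.5) = 101 + 102.5·49/146.6 ≈ 135.26, so AQI = 135.
Sub-indices: O₃→97, CO→237, NO₂→166, PM2.5→144, PM10→109, SO₂→135. Ranked high→low: 237, 166, 144, 135, 109, 97. Second-highest sub-index = 166.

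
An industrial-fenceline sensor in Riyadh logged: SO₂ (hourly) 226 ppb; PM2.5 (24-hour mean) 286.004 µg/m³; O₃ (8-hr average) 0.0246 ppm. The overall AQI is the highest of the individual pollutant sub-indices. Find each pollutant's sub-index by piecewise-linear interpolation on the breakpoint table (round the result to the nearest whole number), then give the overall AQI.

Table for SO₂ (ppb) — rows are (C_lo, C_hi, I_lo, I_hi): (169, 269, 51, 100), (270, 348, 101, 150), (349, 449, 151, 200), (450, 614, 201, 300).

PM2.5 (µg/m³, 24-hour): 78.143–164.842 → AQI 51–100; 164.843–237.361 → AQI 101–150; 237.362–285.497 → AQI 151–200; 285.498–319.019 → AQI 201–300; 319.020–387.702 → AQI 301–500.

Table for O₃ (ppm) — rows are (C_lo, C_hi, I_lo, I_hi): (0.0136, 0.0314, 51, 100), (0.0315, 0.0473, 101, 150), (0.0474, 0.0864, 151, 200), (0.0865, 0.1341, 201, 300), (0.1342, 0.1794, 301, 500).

SO₂: 226 lies in 169–269, so I_lo=51, I_hi=100, C_lo=169, C_hi=269.
(100−51)/(269−169) × (226−169) + 51 = 49/100 × 57 + 51 ≈ 78.93 → 79.
PM2.5 286.004: bracket 285.498–319.019 → index 201–300; slope 99/33.521, offset 0.506.
AQI = 201 + 99/33.521·0.506 ≈ 202.49 ⇒ 202.
O₃: row 0.0136–0.0314 (AQI 51–100). (100−51)·(0.0246−0.0136)/(0.0314−0.0136) + 51 = 49·0.0110/0.0178 + 51 ≈ 81.28 → 81.
Sub-indices: SO₂→79, PM2.5→202, O₃→81. Overall AQI = max = 202; dominant pollutant is PM2.5.

202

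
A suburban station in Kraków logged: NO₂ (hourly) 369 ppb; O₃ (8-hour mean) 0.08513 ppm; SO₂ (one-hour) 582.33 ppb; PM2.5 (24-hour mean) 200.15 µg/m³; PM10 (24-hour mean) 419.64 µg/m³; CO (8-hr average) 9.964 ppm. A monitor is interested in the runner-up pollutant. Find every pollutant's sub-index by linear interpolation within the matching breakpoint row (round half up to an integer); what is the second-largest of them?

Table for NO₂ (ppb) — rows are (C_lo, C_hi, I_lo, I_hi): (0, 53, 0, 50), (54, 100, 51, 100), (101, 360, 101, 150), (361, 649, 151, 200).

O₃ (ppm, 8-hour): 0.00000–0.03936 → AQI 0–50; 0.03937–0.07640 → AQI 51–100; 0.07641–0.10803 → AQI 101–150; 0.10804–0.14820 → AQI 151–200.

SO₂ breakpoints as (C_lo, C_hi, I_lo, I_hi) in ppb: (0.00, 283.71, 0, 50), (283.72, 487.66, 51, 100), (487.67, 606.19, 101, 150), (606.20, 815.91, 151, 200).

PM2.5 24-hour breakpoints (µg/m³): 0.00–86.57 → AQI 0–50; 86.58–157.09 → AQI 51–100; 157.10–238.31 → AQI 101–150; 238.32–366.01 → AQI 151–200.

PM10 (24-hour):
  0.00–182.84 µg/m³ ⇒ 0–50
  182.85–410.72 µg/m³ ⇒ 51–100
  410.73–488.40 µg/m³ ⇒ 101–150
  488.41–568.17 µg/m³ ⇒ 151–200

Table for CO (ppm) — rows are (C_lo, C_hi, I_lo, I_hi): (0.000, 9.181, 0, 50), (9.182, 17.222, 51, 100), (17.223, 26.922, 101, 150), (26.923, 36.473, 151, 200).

NO₂ 369: bracket 361–649 → index 151–200; slope 49/288, offset 8.
AQI = 151 + 49/288·8 ≈ 152.36 ⇒ 152.
O₃: 0.08513 ∈ [0.07641, 0.10803] ↔ index [101, 150].
101 + (0.08513−0.07641)·(150−101)/(0.10803−0.07641) = 101 + 0.00872·49/0.03162 ≈ 114.51, so AQI = 115.
SO₂ 582.33: bracket 487.67–606.19 → index 101–150; slope 49/118.52, offset 94.66.
AQI = 101 + 49/118.52·94.66 ≈ 140.14 ⇒ 140.
PM2.5: 200.15 ∈ [157.10, 238.31] ↔ index [101, 150].
101 + (200.15−157.10)·(150−101)/(238.31−157.10) = 101 + 43.05·49/81.21 ≈ 126.98, so AQI = 127.
PM10: row 410.73–488.40 (AQI 101–150). (150−101)·(419.64−410.73)/(488.40−410.73) + 101 = 49·8.91/77.67 + 101 ≈ 106.62 → 107.
CO: 9.964 ∈ [9.182, 17.222] ↔ index [51, 100].
51 + (9.964−9.182)·(100−51)/(17.222−9.182) = 51 + 0.782·49/8.040 ≈ 55.77, so AQI = 56.
Sub-indices: NO₂→152, O₃→115, SO₂→140, PM2.5→127, PM10→107, CO→56. Ranked high→low: 152, 140, 127, 115, 107, 56. Second-highest sub-index = 140.

140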